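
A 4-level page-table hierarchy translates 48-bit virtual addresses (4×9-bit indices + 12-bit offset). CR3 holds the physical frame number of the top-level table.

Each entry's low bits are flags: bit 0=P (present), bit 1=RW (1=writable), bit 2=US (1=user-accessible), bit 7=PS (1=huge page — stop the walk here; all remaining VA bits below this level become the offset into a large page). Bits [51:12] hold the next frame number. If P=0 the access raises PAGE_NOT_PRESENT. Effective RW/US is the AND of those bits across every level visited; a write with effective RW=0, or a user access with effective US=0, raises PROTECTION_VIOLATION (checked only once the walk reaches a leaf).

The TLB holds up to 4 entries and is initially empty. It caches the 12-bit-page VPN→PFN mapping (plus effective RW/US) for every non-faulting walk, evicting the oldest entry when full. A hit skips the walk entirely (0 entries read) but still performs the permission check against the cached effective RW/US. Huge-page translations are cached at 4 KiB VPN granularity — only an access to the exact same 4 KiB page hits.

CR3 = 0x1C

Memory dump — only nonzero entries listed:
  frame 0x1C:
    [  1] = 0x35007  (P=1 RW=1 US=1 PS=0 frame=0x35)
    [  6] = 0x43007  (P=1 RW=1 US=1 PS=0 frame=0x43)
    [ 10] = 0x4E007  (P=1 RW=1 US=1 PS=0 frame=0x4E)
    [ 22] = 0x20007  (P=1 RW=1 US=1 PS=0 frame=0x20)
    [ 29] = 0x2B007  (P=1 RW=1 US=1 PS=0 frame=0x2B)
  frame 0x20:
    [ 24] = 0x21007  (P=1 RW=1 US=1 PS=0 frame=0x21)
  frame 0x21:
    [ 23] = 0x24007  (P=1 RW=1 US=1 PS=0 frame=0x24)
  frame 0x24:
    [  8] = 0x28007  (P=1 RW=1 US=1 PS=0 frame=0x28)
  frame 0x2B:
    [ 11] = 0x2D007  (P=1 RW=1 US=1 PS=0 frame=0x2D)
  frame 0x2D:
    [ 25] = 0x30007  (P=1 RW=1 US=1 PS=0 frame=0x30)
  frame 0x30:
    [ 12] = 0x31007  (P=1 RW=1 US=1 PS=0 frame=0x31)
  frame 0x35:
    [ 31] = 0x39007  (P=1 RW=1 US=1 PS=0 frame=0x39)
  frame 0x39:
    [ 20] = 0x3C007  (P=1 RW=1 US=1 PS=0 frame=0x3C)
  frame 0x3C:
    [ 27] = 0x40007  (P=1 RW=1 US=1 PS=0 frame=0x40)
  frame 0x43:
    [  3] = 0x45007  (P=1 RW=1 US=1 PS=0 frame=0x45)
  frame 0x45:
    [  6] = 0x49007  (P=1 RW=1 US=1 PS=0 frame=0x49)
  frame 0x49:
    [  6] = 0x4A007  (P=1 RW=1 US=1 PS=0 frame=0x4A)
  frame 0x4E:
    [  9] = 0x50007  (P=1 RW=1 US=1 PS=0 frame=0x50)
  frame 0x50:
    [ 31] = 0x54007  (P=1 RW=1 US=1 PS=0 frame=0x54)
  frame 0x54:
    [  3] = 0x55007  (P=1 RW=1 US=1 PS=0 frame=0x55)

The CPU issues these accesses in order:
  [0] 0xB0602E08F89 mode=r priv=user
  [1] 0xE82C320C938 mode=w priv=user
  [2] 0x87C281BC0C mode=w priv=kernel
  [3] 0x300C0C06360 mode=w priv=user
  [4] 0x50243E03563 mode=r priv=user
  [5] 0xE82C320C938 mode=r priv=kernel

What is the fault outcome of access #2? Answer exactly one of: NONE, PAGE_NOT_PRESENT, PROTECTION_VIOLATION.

Per-access translation:
#0 VA=0xB0602E08F89 (r,user):
  L0 @0x1C[22] → 0x20007  P=1,RW=1,US=1,PS=0
  L1 @0x20[24] → 0x21007  P=1,RW=1,US=1,PS=0
  L2 @0x21[23] → 0x24007  P=1,RW=1,US=1,PS=0
  L3 @0x24[8] → 0x28007  P=1,RW=1,US=1,PS=0
  → PA=0x28F89  (4 entries read)
#1 VA=0xE82C320C938 (w,user):
  L0 @0x1C[29] → 0x2B007  P=1,RW=1,US=1,PS=0
  L1 @0x2B[11] → 0x2D007  P=1,RW=1,US=1,PS=0
  L2 @0x2D[25] → 0x30007  P=1,RW=1,US=1,PS=0
  L3 @0x30[12] → 0x31007  P=1,RW=1,US=1,PS=0
  → PA=0x31938  (4 entries read)
#2 VA=0x87C281BC0C (w,kernel):
  L0 @0x1C[1] → 0x35007  P=1,RW=1,US=1,PS=0
  L1 @0x35[31] → 0x39007  P=1,RW=1,US=1,PS=0
  L2 @0x39[20] → 0x3C007  P=1,RW=1,US=1,PS=0
  L3 @0x3C[27] → 0x40007  P=1,RW=1,US=1,PS=0
  → PA=0x40C0C  (4 entries read)
#3 VA=0x300C0C06360 (w,user):
  L0 @0x1C[6] → 0x43007  P=1,RW=1,US=1,PS=0
  L1 @0x43[3] → 0x45007  P=1,RW=1,US=1,PS=0
  L2 @0x45[6] → 0x49007  P=1,RW=1,US=1,PS=0
  L3 @0x49[6] → 0x4A007  P=1,RW=1,US=1,PS=0
  → PA=0x4A360  (4 entries read)
#4 VA=0x50243E03563 (r,user):
  L0 @0x1C[10] → 0x4E007  P=1,RW=1,US=1,PS=0
  L1 @0x4E[9] → 0x50007  P=1,RW=1,US=1,PS=0
  L2 @0x50[31] → 0x54007  P=1,RW=1,US=1,PS=0
  L3 @0x54[3] → 0x55007  P=1,RW=1,US=1,PS=0
  → PA=0x55563  (4 entries read)
#5 VA=0xE82C320C938 (r,kernel):
  TLB hit vpn=0xE82C320C → PA=0x31938

Access #2 fault: NONE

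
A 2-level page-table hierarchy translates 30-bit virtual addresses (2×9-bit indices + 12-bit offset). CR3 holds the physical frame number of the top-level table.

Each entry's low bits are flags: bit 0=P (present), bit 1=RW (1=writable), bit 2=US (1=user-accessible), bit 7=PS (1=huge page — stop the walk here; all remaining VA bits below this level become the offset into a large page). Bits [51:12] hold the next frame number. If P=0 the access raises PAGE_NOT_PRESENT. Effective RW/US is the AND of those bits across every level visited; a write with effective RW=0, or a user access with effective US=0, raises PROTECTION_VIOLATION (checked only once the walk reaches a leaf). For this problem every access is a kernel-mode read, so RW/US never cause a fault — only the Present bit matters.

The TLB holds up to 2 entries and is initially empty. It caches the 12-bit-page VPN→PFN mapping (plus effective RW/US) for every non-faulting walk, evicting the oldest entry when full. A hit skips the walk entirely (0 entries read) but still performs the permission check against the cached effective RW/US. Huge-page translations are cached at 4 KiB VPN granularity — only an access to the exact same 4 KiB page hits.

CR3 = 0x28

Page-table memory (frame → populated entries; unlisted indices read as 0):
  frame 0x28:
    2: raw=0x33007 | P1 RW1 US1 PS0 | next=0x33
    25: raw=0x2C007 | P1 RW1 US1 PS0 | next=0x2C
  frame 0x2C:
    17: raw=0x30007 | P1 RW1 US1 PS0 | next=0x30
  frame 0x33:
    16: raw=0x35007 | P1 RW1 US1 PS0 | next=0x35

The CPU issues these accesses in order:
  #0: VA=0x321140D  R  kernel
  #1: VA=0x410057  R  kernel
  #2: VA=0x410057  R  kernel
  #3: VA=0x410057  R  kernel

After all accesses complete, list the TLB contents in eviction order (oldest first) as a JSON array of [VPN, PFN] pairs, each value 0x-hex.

Trace:
#0 VA=0x321140D (r,kernel):
  [0] read 0x28 idx=25: raw=0x2C007 flags P=1 W=1 U=1 S=0
  [1] read 0x2C idx=17: raw=0x30007 flags P=1 W=1 U=1 S=0
  ✓ 0x3040D  — 2 lookups
#1 VA=0x410057 (r,kernel):
  [0] read 0x28 idx=2: raw=0x33007 flags P=1 W=1 U=1 S=0
  [1] read 0x33 idx=16: raw=0x35007 flags P=1 W=1 U=1 S=0
  ✓ 0x35057  — 2 lookups
#2 VA=0x410057 (r,kernel):
  TLB hit vpn=0x410 → PA=0x35057
#3 VA=0x410057 (r,kernel):
  TLB hit vpn=0x410 → PA=0x35057

TLB: [["0x3211", "0x30"], ["0x410", "0x35"]]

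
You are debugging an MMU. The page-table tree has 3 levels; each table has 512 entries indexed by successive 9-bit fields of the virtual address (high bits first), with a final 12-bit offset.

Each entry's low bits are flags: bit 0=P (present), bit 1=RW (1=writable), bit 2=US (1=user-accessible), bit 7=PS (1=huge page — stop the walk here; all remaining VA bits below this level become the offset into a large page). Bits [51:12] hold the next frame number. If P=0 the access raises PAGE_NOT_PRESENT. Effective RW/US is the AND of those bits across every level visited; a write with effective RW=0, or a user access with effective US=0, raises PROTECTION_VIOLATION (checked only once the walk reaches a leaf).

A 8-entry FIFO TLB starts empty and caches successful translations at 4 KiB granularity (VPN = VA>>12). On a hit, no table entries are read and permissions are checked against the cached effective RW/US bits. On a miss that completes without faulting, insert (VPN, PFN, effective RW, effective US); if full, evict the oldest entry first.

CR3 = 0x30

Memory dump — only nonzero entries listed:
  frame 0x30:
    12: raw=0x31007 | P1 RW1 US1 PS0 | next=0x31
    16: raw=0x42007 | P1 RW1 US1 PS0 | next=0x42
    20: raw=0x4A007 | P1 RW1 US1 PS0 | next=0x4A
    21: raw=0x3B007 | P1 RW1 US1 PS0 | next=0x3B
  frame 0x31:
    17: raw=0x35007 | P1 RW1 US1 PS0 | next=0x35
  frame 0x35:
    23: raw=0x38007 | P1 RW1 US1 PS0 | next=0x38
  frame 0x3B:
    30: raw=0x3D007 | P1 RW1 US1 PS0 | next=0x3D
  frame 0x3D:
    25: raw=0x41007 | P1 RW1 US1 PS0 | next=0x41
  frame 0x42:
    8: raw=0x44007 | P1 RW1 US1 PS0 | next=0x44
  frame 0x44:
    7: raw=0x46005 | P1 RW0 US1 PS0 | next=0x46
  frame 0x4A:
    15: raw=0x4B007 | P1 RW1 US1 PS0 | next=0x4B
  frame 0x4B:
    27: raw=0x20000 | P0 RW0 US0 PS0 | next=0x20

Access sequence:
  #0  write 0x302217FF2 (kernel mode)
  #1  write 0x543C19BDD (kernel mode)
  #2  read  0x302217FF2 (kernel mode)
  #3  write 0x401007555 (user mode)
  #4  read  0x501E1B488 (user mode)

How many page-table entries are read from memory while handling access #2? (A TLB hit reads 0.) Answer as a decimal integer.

Trace:
#0 VA=0x302217FF2 (w,kernel):
  [0] read 0x30 idx=12: raw=0x31007 flags P=1 W=1 U=1 S=0
  [1] read 0x31 idx=17: raw=0x35007 flags P=1 W=1 U=1 S=0
  [2] read 0x35 idx=23: raw=0x38007 flags P=1 W=1 U=1 S=0
  → PA=0x38FF2  (3 entries read)
#1 VA=0x543C19BDD (w,kernel):
  [0] read 0x30 idx=21: raw=0x3B007 flags P=1 W=1 U=1 S=0
  [1] read 0x3B idx=30: raw=0x3D007 flags P=1 W=1 U=1 S=0
  [2] read 0x3D idx=25: raw=0x41007 flags P=1 W=1 U=1 S=0
  → PA=0x41BDD  (3 entries read)
#2 VA=0x302217FF2 (r,kernel):
  TLB hit vpn=0x302217 → PA=0x38FF2
#3 VA=0x401007555 (w,user):
  [0] read 0x30 idx=16: raw=0x42007 flags P=1 W=1 U=1 S=0
  [1] read 0x42 idx=8: raw=0x44007 flags P=1 W=1 U=1 S=0
  [2] read 0x44 idx=7: raw=0x46005 flags P=1 W=0 U=1 S=0
  ⇒ fault: PROTECTION_VIOLATION  — 3 lookups
#4 VA=0x501E1B488 (r,user):
  [0] read 0x30 idx=20: raw=0x4A007 flags P=1 W=1 U=1 S=0
  [1] read 0x4A idx=15: raw=0x4B007 flags P=1 W=1 U=1 S=0
  [2] read 0x4B idx=27: raw=0x20000 flags P=0 W=0 U=0 S=0
  ⇒ fault: PAGE_NOT_PRESENT  — 3 lookups

Entries read for #2: 0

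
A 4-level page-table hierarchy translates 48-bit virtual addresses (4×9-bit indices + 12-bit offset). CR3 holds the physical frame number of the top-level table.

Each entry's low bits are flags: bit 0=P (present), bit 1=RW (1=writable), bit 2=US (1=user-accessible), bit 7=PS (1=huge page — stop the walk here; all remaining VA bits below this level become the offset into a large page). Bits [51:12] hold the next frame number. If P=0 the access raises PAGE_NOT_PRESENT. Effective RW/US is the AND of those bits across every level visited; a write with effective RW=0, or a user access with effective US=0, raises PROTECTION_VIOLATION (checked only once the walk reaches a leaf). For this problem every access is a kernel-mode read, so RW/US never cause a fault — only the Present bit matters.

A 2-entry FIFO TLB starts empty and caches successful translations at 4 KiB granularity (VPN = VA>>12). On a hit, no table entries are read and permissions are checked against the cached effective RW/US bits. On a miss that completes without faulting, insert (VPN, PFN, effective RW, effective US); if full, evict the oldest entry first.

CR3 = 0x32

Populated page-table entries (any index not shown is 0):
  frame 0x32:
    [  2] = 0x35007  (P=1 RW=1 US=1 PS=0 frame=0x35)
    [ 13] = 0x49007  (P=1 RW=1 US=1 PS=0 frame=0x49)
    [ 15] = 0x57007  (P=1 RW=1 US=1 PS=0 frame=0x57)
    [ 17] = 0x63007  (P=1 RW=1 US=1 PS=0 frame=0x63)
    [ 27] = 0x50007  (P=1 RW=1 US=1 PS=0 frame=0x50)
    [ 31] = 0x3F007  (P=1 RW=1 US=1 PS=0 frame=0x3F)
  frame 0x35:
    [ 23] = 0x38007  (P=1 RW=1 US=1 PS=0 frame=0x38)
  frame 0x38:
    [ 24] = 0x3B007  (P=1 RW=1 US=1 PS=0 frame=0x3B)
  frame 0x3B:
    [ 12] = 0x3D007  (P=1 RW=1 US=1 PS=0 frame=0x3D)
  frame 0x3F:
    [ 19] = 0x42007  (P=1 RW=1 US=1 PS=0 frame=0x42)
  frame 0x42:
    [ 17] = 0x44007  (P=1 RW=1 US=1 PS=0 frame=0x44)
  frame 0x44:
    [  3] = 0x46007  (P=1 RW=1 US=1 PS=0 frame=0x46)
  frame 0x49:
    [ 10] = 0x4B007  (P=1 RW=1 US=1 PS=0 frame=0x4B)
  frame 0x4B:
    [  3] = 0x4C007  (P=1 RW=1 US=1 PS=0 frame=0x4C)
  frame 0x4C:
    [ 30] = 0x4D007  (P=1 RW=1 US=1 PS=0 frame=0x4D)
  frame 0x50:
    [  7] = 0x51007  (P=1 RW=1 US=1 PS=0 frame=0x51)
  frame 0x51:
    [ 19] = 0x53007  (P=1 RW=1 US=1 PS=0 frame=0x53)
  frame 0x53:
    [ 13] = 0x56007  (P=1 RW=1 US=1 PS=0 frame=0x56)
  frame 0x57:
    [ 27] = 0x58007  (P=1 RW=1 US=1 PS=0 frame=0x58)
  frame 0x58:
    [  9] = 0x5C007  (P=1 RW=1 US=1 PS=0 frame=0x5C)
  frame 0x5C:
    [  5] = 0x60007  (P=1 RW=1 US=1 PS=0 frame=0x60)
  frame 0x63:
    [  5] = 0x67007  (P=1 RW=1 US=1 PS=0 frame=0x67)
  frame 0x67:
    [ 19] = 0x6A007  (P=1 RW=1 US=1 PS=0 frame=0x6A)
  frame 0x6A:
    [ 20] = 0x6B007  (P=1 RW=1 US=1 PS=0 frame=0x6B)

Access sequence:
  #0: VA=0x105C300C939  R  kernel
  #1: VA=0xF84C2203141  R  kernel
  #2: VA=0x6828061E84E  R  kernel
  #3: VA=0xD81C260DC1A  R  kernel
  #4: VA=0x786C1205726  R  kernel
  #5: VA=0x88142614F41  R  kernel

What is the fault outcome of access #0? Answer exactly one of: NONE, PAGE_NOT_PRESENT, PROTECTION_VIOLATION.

Trace:
#0 VA=0x105C300C939 (r,kernel):
  [0] read 0x32 idx=2: raw=0x35007 flags P=1 W=1 U=1 S=0
  [1] read 0x35 idx=23: raw=0x38007 flags P=1 W=1 U=1 S=0
  [2] read 0x38 idx=24: raw=0x3B007 flags P=1 W=1 U=1 S=0
  [3] read 0x3B idx=12: raw=0x3D007 flags P=1 W=1 U=1 S=0
  ⇒ phys 0x3D939  [4 reads]
#1 VA=0xF84C2203141 (r,kernel):
  [0] read 0x32 idx=31: raw=0x3F007 flags P=1 W=1 U=1 S=0
  [1] read 0x3F idx=19: raw=0x42007 flags P=1 W=1 U=1 S=0
  [2] read 0x42 idx=17: raw=0x44007 flags P=1 W=1 U=1 S=0
  [3] read 0x44 idx=3: raw=0x46007 flags P=1 W=1 U=1 S=0
  ⇒ phys 0x46141  [4 reads]
#2 VA=0x6828061E84E (r,kernel):
  [0] read 0x32 idx=13: raw=0x49007 flags P=1 W=1 U=1 S=0
  [1] read 0x49 idx=10: raw=0x4B007 flags P=1 W=1 U=1 S=0
  [2] read 0x4B idx=3: raw=0x4C007 flags P=1 W=1 U=1 S=0
  [3] read 0x4C idx=30: raw=0x4D007 flags P=1 W=1 U=1 S=0
  ⇒ phys 0x4D84E  [4 reads]
#3 VA=0xD81C260DC1A (r,kernel):
  [0] read 0x32 idx=27: raw=0x50007 flags P=1 W=1 U=1 S=0
  [1] read 0x50 idx=7: raw=0x51007 flags P=1 W=1 U=1 S=0
  [2] read 0x51 idx=19: raw=0x53007 flags P=1 W=1 U=1 S=0
  [3] read 0x53 idx=13: raw=0x56007 flags P=1 W=1 U=1 S=0
  ⇒ phys 0x56C1A  [4 reads]
#4 VA=0x786C1205726 (r,kernel):
  [0] read 0x32 idx=15: raw=0x57007 flags P=1 W=1 U=1 S=0
  [1] read 0x57 idx=27: raw=0x58007 flags P=1 W=1 U=1 S=0
  [2] read 0x58 idx=9: raw=0x5C007 flags P=1 W=1 U=1 S=0
  [3] read 0x5C idx=5: raw=0x60007 flags P=1 W=1 U=1 S=0
  ⇒ phys 0x60726  [4 reads]
#5 VA=0x88142614F41 (r,kernel):
  [0] read 0x32 idx=17: raw=0x63007 flags P=1 W=1 U=1 S=0
  [1] read 0x63 idx=5: raw=0x67007 flags P=1 W=1 U=1 S=0
  [2] read 0x67 idx=19: raw=0x6A007 flags P=1 W=1 U=1 S=0
  [3] read 0x6A idx=20: raw=0x6B007 flags P=1 W=1 U=1 S=0
  ⇒ phys 0x6BF41  [4 reads]

Access #0 fault: NONE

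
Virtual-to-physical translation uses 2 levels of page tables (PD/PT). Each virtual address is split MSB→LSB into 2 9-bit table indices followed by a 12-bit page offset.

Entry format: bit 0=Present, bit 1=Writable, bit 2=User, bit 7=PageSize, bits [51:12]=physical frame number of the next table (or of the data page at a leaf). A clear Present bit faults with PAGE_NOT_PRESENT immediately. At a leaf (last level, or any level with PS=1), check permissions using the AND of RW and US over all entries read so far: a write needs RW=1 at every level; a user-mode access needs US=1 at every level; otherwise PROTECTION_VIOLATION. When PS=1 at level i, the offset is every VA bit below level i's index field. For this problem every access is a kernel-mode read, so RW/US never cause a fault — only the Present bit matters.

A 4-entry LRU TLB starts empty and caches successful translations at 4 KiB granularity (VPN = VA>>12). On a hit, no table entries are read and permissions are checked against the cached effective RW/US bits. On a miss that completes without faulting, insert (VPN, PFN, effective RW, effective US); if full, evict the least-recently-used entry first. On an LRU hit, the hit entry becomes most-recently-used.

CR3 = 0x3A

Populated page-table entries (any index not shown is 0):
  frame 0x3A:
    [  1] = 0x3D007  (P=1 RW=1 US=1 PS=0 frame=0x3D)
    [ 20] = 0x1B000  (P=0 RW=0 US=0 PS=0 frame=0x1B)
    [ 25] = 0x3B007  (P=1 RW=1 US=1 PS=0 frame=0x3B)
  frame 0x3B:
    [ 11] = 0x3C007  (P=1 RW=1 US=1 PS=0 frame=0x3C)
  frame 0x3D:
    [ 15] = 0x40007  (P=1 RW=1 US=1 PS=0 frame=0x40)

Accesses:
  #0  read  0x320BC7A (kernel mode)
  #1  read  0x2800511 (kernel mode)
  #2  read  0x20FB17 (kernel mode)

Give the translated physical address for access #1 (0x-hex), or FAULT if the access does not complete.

Trace:
#0 VA=0x320BC7A (r,kernel):
  L0 @0x3A[25] → 0x3B007  P=1,RW=1,US=1,PS=0
  L1 @0x3B[11] → 0x3C007  P=1,RW=1,US=1,PS=0
  → PA=0x3CC7A  (2 entries read)
#1 VA=0x2800511 (r,kernel):
  L0 @0x3A[20] → 0x1B000  P=0,RW=0,US=0,PS=0
  ✗ PAGE_NOT_PRESENT  [1 reads]
#2 VA=0x20FB17 (r,kernel):
  L0 @0x3A[1] → 0x3D007  P=1,RW=1,US=1,PS=0
  L1 @0x3D[15] → 0x40007  P=1,RW=1,US=1,PS=0
  → PA=0x40B17  (2 entries read)

Access #1 PA: FAULT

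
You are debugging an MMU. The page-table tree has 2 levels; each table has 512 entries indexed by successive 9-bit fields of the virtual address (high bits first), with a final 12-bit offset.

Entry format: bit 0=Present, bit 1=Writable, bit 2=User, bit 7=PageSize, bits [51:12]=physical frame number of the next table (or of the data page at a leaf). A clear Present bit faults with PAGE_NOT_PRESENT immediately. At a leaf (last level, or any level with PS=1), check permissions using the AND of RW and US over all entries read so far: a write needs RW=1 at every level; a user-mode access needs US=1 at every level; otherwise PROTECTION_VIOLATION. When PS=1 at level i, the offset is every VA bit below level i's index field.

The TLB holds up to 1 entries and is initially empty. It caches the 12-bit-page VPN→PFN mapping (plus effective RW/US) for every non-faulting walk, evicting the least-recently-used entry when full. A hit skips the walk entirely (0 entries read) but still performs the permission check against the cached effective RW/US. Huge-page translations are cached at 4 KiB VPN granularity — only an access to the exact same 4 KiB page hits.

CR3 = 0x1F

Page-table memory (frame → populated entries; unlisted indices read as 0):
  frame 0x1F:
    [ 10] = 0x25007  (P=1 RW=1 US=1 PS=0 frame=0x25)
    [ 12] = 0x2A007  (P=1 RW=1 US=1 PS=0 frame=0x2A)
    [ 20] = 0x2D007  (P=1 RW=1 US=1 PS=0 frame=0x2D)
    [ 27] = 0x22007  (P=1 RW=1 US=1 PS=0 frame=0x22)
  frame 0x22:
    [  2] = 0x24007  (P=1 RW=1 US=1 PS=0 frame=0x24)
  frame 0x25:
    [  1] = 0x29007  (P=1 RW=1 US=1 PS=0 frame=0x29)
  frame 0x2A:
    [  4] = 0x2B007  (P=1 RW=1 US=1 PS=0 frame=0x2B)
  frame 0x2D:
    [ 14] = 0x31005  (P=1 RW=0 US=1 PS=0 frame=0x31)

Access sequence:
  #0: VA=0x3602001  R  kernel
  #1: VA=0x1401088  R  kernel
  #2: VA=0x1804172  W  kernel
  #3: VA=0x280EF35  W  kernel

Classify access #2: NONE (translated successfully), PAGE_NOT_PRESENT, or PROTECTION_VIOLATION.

Trace:
#0 VA=0x3602001 (r,kernel):
  [0] read 0x1F idx=27: raw=0x22007 flags P=1 W=1 U=1 S=0
  [1] read 0x22 idx=2: raw=0x24007 flags P=1 W=1 U=1 S=0
  → PA=0x24001  (2 entries read)
#1 VA=0x1401088 (r,kernel):
  [0] read 0x1F idx=10: raw=0x25007 flags P=1 W=1 U=1 S=0
  [1] read 0x25 idx=1: raw=0x29007 flags P=1 W=1 U=1 S=0
  → PA=0x29088  (2 entries read)
#2 VA=0x1804172 (w,kernel):
  [0] read 0x1F idx=12: raw=0x2A007 flags P=1 W=1 U=1 S=0
  [1] read 0x2A idx=4: raw=0x2B007 flags P=1 W=1 U=1 S=0
  → PA=0x2B172  (2 entries read)
#3 VA=0x280EF35 (w,kernel):
  [0] read 0x1F idx=20: raw=0x2D007 flags P=1 W=1 U=1 S=0
  [1] read 0x2D idx=14: raw=0x31005 flags P=1 W=0 U=1 S=0
  → PROTECTION_VIOLATION  (2 entries read)

Access #2 fault: NONE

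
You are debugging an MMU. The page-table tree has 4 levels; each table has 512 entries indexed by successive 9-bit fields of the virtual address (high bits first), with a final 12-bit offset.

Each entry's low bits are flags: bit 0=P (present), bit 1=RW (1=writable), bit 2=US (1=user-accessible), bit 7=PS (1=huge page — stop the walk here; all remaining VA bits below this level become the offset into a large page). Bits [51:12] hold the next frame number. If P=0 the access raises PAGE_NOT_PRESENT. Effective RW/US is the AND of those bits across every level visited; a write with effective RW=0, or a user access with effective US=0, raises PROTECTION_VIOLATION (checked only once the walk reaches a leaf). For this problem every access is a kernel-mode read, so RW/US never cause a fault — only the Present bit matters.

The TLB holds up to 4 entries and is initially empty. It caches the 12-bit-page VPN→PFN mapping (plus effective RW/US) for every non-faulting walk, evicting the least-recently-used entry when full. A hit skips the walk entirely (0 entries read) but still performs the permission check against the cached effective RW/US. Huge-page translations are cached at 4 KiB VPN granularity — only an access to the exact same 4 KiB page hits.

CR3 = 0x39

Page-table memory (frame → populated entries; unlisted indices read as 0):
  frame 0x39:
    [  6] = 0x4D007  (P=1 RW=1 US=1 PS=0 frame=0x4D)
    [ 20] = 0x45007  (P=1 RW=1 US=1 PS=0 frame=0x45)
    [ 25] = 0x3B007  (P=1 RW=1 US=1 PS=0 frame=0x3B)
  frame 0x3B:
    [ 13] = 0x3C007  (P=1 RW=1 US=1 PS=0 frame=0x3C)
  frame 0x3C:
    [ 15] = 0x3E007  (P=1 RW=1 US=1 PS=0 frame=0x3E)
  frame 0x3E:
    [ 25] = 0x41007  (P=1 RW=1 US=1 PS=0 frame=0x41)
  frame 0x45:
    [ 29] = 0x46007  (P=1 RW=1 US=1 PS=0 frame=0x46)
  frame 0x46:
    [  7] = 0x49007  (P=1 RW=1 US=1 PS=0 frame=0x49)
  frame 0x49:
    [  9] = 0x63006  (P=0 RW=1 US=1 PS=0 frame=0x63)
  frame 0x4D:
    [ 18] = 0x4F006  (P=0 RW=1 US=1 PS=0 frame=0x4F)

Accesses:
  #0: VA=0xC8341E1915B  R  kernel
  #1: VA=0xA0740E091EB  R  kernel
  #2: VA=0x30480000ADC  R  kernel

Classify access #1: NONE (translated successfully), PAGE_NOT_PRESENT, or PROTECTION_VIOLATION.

Walk each access:
#0 VA=0xC8341E1915B (r,kernel):
  lvl0: tbl 0x39, slot 25 ⇒ 0x3B007 (P1/RW1/US1/PS0)
  lvl1: tbl 0x3B, slot 13 ⇒ 0x3C007 (P1/RW1/US1/PS0)
  lvl2: tbl 0x3C, slot 15 ⇒ 0x3E007 (P1/RW1/US1/PS0)
  lvl3: tbl 0x3E, slot 25 ⇒ 0x41007 (P1/RW1/US1/PS0)
  → PA=0x4115B  (4 entries read)
#1 VA=0xA0740E091EB (r,kernel):
  lvl0: tbl 0x39, slot 20 ⇒ 0x45007 (P1/RW1/US1/PS0)
  lvl1: tbl 0x45, slot 29 ⇒ 0x46007 (P1/RW1/US1/PS0)
  lvl2: tbl 0x46, slot 7 ⇒ 0x49007 (P1/RW1/US1/PS0)
  lvl3: tbl 0x49, slot 9 ⇒ 0x63006 (P0/RW1/US1/PS0)
  ⇒ fault: PAGE_NOT_PRESENT  — 4 lookups
#2 VA=0x30480000ADC (r,kernel):
  lvl0: tbl 0x39, slot 6 ⇒ 0x4D007 (P1/RW1/US1/PS0)
  lvl1: tbl 0x4D, slot 18 ⇒ 0x4F006 (P0/RW1/US1/PS0)
  ⇒ fault: PAGE_NOT_PRESENT  — 2 lookups

Access #1 fault: PAGE_NOT_PRESENT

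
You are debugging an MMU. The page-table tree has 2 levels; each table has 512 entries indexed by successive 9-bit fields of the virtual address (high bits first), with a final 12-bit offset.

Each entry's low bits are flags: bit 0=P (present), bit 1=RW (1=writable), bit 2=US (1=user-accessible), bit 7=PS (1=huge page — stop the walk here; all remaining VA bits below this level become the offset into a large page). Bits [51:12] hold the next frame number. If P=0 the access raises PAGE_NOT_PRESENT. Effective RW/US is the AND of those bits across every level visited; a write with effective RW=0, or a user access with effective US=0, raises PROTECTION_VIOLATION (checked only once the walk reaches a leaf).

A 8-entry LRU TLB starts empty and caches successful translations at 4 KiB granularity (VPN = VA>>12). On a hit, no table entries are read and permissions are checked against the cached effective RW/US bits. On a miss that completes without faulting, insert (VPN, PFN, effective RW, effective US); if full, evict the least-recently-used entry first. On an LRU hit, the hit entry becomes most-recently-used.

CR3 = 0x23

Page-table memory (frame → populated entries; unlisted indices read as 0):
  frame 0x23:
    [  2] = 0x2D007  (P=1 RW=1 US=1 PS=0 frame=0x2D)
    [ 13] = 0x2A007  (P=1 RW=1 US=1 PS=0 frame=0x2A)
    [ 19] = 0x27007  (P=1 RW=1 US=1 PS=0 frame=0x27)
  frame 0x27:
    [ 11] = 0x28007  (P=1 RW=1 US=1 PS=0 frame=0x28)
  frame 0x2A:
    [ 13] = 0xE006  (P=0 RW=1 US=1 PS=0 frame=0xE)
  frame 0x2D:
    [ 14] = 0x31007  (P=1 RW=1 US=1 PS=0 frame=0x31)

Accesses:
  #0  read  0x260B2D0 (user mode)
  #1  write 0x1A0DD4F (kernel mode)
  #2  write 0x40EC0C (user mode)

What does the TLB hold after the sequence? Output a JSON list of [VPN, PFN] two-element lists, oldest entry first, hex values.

Walk each access:
#0 VA=0x260B2D0 (r,user):
  [0] read 0x23 idx=19: raw=0x27007 flags P=1 W=1 U=1 S=0
  [1] read 0x27 idx=11: raw=0x28007 flags P=1 W=1 U=1 S=0
  ✓ 0x282D0  — 2 lookups
#1 VA=0x1A0DD4F (w,kernel):
  [0] read 0x23 idx=13: raw=0x2A007 flags P=1 W=1 U=1 S=0
  [1] read 0x2A idx=13: raw=0xE006 flags P=0 W=1 U=1 S=0
  ⇒ fault: PAGE_NOT_PRESENT  — 2 lookups
#2 VA=0x40EC0C (w,user):
  [0] read 0x23 idx=2: raw=0x2D007 flags P=1 W=1 U=1 S=0
  [1] read 0x2D idx=14: raw=0x31007 flags P=1 W=1 U=1 S=0
  ✓ 0x31C0C  — 2 lookups

TLB: [["0x260B", "0x28"], ["0x40E", "0x31"]]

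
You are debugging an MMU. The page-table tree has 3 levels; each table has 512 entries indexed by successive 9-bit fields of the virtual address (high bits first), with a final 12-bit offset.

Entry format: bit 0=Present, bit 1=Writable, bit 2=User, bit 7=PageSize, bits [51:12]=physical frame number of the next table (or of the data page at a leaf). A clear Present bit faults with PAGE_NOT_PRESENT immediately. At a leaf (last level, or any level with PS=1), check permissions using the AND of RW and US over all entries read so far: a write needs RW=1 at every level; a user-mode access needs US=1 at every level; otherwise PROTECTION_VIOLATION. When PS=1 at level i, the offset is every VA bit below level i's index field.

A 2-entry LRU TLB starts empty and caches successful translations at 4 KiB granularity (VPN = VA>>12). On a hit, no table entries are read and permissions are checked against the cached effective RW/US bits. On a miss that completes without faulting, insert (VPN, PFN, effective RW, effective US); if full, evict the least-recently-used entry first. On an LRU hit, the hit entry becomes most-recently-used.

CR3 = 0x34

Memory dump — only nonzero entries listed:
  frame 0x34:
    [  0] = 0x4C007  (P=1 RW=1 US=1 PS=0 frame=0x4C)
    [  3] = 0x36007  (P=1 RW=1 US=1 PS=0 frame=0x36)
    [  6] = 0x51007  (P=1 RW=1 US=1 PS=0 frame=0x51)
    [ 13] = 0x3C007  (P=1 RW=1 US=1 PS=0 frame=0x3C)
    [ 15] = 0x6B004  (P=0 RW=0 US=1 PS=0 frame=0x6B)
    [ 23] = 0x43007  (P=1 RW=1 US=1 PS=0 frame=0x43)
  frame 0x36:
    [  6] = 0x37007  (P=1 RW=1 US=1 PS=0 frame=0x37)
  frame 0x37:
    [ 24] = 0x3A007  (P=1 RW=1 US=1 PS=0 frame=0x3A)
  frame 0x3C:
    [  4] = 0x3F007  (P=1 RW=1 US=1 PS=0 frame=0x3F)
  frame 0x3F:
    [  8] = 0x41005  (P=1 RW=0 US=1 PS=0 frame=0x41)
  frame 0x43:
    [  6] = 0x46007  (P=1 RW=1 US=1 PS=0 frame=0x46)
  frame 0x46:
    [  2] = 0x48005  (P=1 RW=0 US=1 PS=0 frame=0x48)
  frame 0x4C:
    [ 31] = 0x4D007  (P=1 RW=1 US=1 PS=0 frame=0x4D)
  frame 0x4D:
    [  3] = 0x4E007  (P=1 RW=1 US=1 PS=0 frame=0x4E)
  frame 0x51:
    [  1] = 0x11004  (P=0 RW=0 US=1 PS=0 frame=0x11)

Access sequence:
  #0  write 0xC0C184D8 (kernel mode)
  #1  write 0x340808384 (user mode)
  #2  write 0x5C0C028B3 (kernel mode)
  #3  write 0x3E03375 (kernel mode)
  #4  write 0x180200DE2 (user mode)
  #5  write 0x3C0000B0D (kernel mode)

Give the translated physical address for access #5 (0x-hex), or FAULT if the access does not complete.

Per-access translation:
#0 VA=0xC0C184D8 (w,kernel):
  L0: frame=0x34 idx=3 entry=0x36007 [P=1 RW=1 US=1 PS=0]
  L1: frame=0x36 idx=6 entry=0x37007 [P=1 RW=1 US=1 PS=0]
  L2: frame=0x37 idx=24 entry=0x3A007 [P=1 RW=1 US=1 PS=0]
  ⇒ phys 0x3A4D8  [3 reads]
#1 VA=0x340808384 (w,user):
  L0: frame=0x34 idx=13 entry=0x3C007 [P=1 RW=1 US=1 PS=0]
  L1: frame=0x3C idx=4 entry=0x3F007 [P=1 RW=1 US=1 PS=0]
  L2: frame=0x3F idx=8 entry=0x41005 [P=1 RW=0 US=1 PS=0]
  ⇒ fault: PROTECTION_VIOLATION  — 3 lookups
#2 VA=0x5C0C028B3 (w,kernel):
  L0: frame=0x34 idx=23 entry=0x43007 [P=1 RW=1 US=1 PS=0]
  L1: frame=0x43 idx=6 entry=0x46007 [P=1 RW=1 US=1 PS=0]
  L2: frame=0x46 idx=2 entry=0x48005 [P=1 RW=0 US=1 PS=0]
  ⇒ fault: PROTECTION_VIOLATION  — 3 lookups
#3 VA=0x3E03375 (w,kernel):
  L0: frame=0x34 idx=0 entry=0x4C007 [P=1 RW=1 US=1 PS=0]
  L1: frame=0x4C idx=31 entry=0x4D007 [P=1 RW=1 US=1 PS=0]
  L2: frame=0x4D idx=3 entry=0x4E007 [P=1 RW=1 US=1 PS=0]
  ⇒ phys 0x4E375  [3 reads]
#4 VA=0x180200DE2 (w,user):
  L0: frame=0x34 idx=6 entry=0x51007 [P=1 RW=1 US=1 PS=0]
  L1: frame=0x51 idx=1 entry=0x11004 [P=0 RW=0 US=1 PS=0]
  ⇒ fault: PAGE_NOT_PRESENT  — 2 lookups
#5 VA=0x3C0000B0D (w,kernel):
  L0: frame=0x34 idx=15 entry=0x6B004 [P=0 RW=0 US=1 PS=0]
  ⇒ fault: PAGE_NOT_PRESENT  — 1 lookups

Access #5 PA: FAULT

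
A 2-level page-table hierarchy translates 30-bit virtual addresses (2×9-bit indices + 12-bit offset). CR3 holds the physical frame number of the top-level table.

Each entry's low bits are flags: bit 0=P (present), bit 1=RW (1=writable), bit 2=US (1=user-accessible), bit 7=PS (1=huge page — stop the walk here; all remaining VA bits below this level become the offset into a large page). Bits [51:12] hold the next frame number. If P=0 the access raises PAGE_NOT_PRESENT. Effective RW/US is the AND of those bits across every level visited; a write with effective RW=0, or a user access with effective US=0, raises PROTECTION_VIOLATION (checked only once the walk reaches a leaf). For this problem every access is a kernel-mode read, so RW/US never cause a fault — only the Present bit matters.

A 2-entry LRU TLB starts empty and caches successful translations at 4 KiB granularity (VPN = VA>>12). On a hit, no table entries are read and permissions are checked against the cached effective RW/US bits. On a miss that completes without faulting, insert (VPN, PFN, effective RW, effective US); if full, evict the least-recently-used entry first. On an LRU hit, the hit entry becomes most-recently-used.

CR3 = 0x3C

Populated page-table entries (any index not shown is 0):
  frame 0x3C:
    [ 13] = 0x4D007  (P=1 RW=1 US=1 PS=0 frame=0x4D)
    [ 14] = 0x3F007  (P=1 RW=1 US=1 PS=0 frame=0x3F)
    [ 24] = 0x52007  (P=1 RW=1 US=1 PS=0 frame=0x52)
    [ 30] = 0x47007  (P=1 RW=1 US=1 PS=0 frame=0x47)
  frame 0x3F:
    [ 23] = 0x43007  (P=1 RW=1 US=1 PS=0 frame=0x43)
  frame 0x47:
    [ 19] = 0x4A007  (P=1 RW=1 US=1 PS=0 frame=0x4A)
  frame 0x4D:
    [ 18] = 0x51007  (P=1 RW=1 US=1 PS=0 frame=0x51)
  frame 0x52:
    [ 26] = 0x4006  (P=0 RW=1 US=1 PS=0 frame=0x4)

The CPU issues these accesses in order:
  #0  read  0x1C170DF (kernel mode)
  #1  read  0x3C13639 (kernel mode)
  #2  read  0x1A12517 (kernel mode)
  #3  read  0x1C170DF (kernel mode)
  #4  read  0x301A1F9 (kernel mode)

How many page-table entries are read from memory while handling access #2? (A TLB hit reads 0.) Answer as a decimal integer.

Trace:
#0 VA=0x1C170DF (r,kernel):
  L0: frame=0x3C idx=14 entry=0x3F007 [P=1 RW=1 US=1 PS=0]
  L1: frame=0x3F idx=23 entry=0x43007 [P=1 RW=1 US=1 PS=0]
  ✓ 0x430DF  — 2 lookups
#1 VA=0x3C13639 (r,kernel):
  L0: frame=0x3C idx=30 entry=0x47007 [P=1 RW=1 US=1 PS=0]
  L1: frame=0x47 idx=19 entry=0x4A007 [P=1 RW=1 US=1 PS=0]
  ✓ 0x4A639  — 2 lookups
#2 VA=0x1A12517 (r,kernel):
  L0: frame=0x3C idx=13 entry=0x4D007 [P=1 RW=1 US=1 PS=0]
  L1: frame=0x4D idx=18 entry=0x51007 [P=1 RW=1 US=1 PS=0]
  ✓ 0x51517  — 2 lookups
#3 VA=0x1C170DF (r,kernel):
  L0: frame=0x3C idx=14 entry=0x3F007 [P=1 RW=1 US=1 PS=0]
  L1: frame=0x3F idx=23 entry=0x43007 [P=1 RW=1 US=1 PS=0]
  ✓ 0x430DF  — 2 lookups
#4 VA=0x301A1F9 (r,kernel):
  L0: frame=0x3C idx=24 entry=0x52007 [P=1 RW=1 US=1 PS=0]
  L1: frame=0x52 idx=26 entry=0x4006 [P=0 RW=1 US=1 PS=0]
  ✗ PAGE_NOT_PRESENT  [2 reads]

Entries read for #2: 2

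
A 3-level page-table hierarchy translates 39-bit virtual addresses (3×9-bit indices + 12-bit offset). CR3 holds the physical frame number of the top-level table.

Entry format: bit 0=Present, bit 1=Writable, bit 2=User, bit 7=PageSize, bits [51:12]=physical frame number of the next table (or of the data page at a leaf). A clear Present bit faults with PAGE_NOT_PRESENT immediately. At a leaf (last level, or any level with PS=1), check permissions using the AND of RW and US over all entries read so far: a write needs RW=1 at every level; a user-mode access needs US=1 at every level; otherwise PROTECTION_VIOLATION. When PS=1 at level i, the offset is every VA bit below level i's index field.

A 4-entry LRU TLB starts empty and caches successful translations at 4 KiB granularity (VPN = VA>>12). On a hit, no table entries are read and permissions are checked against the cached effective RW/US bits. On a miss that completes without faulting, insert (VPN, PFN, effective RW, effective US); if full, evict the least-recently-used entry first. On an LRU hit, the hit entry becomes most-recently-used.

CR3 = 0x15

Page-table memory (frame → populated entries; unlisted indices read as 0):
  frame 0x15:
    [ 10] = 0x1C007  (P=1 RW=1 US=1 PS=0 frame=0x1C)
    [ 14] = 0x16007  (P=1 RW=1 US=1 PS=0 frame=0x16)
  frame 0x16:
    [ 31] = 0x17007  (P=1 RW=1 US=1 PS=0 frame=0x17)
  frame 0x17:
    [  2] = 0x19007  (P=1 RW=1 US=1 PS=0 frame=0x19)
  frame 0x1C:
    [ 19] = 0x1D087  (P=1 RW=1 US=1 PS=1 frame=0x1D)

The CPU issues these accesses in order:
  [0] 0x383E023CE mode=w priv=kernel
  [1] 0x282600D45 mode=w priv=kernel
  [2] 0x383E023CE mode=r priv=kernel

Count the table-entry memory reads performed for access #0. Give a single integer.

Per-access translation:
#0 VA=0x383E023CE (w,kernel):
  lvl0: tbl 0x15, slot 14 ⇒ 0x16007 (P1/RW1/US1/PS0)
  lvl1: tbl 0x16, slot 31 ⇒ 0x17007 (P1/RW1/US1/PS0)
  lvl2: tbl 0x17, slot 2 ⇒ 0x19007 (P1/RW1/US1/PS0)
  ⇒ phys 0x193CE  [3 reads]
#1 VA=0x282600D45 (w,kernel):
  lvl0: tbl 0x15, slot 10 ⇒ 0x1C007 (P1/RW1/US1/PS0)
  lvl1: tbl 0x1C, slot 19 ⇒ 0x1D087 (P1/RW1/US1/PS1)
  ⇒ phys 0x1DD45 (huge @L1)  [2 reads]
#2 VA=0x383E023CE (r,kernel):
  TLB hit vpn=0x383E02 → PA=0x193CE

Entries read for #0: 3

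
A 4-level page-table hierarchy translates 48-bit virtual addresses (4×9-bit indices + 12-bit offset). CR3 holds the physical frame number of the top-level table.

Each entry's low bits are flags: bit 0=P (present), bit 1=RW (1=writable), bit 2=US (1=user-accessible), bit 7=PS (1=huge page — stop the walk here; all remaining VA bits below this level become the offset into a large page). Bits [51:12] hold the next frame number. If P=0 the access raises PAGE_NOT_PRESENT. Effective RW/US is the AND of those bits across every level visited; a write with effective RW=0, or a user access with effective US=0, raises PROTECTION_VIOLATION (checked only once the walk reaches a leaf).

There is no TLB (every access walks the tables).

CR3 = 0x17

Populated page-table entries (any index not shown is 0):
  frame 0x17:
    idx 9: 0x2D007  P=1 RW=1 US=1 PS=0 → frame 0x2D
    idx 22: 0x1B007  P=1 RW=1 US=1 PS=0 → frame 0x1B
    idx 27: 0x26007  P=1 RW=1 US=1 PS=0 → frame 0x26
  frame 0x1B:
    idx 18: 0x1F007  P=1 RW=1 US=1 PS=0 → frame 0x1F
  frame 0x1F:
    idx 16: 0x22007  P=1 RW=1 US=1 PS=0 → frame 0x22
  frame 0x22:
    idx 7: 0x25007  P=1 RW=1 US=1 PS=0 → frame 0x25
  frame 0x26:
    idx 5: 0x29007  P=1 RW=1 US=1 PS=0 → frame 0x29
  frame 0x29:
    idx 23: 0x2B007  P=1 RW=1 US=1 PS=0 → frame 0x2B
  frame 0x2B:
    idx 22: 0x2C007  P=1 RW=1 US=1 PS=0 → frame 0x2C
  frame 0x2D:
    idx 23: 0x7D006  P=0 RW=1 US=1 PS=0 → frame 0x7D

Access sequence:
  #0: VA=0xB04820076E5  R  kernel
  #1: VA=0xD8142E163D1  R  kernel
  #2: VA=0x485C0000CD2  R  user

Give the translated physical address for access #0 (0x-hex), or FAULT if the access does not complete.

Walk each access:
#0 VA=0xB04820076E5 (r,kernel):
  L0 @0x17[22] → 0x1B007  P=1,RW=1,US=1,PS=0
  L1 @0x1B[18] → 0x1F007  P=1,RW=1,US=1,PS=0
  L2 @0x1F[16] → 0x22007  P=1,RW=1,US=1,PS=0
  L3 @0x22[7] → 0x25007  P=1,RW=1,US=1,PS=0
  → PA=0x256E5  (4 entries read)
#1 VA=0xD8142E163D1 (r,kernel):
  L0 @0x17[27] → 0x26007  P=1,RW=1,US=1,PS=0
  L1 @0x26[5] → 0x29007  P=1,RW=1,US=1,PS=0
  L2 @0x29[23] → 0x2B007  P=1,RW=1,US=1,PS=0
  L3 @0x2B[22] → 0x2C007  P=1,RW=1,US=1,PS=0
  → PA=0x2C3D1  (4 entries read)
#2 VA=0x485C0000CD2 (r,user):
  L0 @0x17[9] → 0x2D007  P=1,RW=1,US=1,PS=0
  L1 @0x2D[23] → 0x7D006  P=0,RW=1,US=1,PS=0
  → PAGE_NOT_PRESENT  (2 entries read)

Access #0 PA: 0x256E5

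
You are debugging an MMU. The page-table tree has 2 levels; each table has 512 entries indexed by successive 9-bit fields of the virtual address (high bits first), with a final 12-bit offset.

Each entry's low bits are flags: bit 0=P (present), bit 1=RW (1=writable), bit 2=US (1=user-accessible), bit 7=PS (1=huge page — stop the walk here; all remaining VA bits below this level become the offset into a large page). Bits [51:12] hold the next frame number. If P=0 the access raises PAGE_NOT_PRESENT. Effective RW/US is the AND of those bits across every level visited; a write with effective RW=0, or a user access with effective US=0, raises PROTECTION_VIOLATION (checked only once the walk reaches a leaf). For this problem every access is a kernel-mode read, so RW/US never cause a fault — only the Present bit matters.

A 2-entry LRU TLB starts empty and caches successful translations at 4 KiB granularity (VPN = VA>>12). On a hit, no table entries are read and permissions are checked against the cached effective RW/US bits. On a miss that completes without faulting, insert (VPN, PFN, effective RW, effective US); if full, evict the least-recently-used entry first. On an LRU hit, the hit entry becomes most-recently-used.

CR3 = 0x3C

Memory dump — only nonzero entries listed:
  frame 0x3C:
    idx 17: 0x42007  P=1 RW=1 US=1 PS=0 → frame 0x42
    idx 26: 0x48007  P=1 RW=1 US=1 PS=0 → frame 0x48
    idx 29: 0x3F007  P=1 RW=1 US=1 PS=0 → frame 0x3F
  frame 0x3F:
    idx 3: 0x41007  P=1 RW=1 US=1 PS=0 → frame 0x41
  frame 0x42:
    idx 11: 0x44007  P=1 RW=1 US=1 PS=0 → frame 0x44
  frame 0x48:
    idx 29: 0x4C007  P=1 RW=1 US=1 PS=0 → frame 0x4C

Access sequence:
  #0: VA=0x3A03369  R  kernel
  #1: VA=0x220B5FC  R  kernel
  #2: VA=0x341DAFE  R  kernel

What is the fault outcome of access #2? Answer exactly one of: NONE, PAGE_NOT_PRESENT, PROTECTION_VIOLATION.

Walk each access:
#0 VA=0x3A03369 (r,kernel):
  lvl0: tbl 0x3C, slot 29 ⇒ 0x3F007 (P1/RW1/US1/PS0)
  lvl1: tbl 0x3F, slot 3 ⇒ 0x41007 (P1/RW1/US1/PS0)
  ⇒ phys 0x41369  [2 reads]
#1 VA=0x220B5FC (r,kernel):
  lvl0: tbl 0x3C, slot 17 ⇒ 0x42007 (P1/RW1/US1/PS0)
  lvl1: tbl 0x42, slot 11 ⇒ 0x44007 (P1/RW1/US1/PS0)
  ⇒ phys 0x445FC  [2 reads]
#2 VA=0x341DAFE (r,kernel):
  lvl0: tbl 0x3C, slot 26 ⇒ 0x48007 (P1/RW1/US1/PS0)
  lvl1: tbl 0x48, slot 29 ⇒ 0x4C007 (P1/RW1/US1/PS0)
  ⇒ phys 0x4CAFE  [2 reads]

Access #2 fault: NONE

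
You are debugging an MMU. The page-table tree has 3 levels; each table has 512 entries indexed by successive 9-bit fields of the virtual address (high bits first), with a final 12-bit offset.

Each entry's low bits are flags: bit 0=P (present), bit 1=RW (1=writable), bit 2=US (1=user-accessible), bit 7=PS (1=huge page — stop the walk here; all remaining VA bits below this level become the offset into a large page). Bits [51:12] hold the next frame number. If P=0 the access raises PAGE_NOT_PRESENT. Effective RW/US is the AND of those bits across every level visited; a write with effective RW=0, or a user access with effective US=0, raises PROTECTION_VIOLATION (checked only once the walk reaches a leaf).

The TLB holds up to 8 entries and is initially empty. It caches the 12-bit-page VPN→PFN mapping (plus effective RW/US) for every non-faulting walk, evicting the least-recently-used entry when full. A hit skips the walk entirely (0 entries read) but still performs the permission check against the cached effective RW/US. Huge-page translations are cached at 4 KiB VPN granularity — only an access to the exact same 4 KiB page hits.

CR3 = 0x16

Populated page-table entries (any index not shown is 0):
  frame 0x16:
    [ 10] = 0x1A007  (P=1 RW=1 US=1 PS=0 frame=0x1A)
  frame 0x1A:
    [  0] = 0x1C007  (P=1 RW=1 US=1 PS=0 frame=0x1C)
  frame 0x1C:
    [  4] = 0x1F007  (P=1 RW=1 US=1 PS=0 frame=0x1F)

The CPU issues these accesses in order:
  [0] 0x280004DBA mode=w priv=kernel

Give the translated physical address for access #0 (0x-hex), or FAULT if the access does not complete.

Per-access translation:
#0 VA=0x280004DBA (w,kernel):
  [0] read 0x16 idx=10: raw=0x1A007 flags P=1 W=1 U=1 S=0
  [1] read 0x1A idx=0: raw=0x1C007 flags P=1 W=1 U=1 S=0
  [2] read 0x1C idx=4: raw=0x1F007 flags P=1 W=1 U=1 S=0
  ✓ 0x1FDBA  — 3 lookups

Access #0 PA: 0x1FDBA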